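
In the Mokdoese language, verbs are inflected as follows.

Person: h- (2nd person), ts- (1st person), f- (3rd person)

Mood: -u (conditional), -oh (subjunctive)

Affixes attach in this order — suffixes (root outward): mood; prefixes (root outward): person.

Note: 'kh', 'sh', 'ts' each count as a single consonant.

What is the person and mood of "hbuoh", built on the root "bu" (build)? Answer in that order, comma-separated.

2nd person, subjunctive

Segment: h-bu-oh.
person: h- → 2nd person.
mood: -oh → subjunctive.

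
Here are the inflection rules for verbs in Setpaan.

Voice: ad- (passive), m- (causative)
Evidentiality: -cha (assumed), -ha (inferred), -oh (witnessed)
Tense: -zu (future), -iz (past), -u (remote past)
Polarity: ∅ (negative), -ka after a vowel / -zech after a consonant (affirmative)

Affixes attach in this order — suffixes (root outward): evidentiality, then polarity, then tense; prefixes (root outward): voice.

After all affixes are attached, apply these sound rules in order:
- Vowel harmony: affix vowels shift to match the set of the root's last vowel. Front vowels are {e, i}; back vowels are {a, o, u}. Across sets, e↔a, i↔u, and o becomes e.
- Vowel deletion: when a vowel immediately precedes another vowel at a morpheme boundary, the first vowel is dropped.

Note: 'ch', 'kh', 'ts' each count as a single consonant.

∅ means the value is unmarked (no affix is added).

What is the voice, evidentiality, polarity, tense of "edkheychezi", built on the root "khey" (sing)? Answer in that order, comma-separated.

passive, assumed, negative, future

Segment: ad-khey-cha-zu.
voice: ad- → passive.
evidentiality: -cha → assumed.
polarity: ∅ → negative.
tense: -zu → future.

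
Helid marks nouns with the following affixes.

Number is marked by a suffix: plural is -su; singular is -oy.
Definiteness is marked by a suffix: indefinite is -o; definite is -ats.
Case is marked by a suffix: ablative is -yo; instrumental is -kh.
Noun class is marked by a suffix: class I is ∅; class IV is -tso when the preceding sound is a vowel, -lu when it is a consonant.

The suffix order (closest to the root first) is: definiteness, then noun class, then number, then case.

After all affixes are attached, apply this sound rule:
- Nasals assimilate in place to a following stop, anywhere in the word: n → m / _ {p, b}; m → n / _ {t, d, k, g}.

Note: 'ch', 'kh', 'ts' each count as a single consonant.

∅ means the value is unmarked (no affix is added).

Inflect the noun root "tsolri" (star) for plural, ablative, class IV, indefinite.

tsolriotsosuyo

Attach definiteness indefinite -o → tsolrio.
Attach noun class class IV -tso (after vowel 'o') → tsolriotso.
Attach number plural -su → tsolriotsosu.
Attach case ablative -yo → tsolriotsosuyo.
Nasal assimilation: no change.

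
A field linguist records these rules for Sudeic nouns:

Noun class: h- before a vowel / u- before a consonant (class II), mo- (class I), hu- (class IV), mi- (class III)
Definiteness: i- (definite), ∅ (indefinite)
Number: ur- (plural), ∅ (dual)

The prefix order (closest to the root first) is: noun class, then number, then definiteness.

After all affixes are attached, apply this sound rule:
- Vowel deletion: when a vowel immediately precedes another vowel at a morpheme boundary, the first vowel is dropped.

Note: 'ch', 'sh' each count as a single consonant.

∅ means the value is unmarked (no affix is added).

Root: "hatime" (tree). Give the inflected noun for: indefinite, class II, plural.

uruhatime

Attach noun class class II u- (before consonant 'h') → uhatime.
Attach number plural ur- → uruhatime.
definiteness = indefinite: zero marking, form stays uruhatime.
Vowel deletion: no change.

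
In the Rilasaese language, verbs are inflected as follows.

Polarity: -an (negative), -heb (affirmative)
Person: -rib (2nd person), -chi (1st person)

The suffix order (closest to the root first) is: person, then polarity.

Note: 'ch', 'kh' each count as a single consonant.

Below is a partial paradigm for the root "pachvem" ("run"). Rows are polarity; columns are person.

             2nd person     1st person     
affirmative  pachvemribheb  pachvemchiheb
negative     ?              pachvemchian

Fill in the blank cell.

pachvemriban

Attach person 2nd person -rib → pachvemrib.
Attach polarity negative -an → pachvemriban.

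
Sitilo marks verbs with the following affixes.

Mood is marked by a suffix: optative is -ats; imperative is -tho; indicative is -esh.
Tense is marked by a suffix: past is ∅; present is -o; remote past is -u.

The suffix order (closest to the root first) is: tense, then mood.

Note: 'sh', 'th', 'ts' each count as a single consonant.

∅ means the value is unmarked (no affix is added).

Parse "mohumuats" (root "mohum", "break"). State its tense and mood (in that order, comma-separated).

Segment: mohum-u-ats.
tense: -u → remote past.
mood: -ats → optative.

remote past, optative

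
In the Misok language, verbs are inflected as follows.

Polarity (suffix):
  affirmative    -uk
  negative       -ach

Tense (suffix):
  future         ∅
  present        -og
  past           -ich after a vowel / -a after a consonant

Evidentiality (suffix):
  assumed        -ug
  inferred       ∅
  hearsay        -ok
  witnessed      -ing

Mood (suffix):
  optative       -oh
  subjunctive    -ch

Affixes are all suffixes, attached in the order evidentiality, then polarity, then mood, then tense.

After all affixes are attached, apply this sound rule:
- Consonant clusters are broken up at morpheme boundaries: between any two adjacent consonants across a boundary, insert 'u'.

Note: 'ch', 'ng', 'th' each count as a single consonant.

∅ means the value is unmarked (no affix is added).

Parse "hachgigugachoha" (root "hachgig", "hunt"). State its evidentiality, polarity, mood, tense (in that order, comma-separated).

Segment: hachgig-ug-ach-oh-a.
evidentiality: -ug → assumed.
polarity: -ach → negative.
mood: -oh → optative.
tense: -ich/a → past.

assumed, negative, optative, past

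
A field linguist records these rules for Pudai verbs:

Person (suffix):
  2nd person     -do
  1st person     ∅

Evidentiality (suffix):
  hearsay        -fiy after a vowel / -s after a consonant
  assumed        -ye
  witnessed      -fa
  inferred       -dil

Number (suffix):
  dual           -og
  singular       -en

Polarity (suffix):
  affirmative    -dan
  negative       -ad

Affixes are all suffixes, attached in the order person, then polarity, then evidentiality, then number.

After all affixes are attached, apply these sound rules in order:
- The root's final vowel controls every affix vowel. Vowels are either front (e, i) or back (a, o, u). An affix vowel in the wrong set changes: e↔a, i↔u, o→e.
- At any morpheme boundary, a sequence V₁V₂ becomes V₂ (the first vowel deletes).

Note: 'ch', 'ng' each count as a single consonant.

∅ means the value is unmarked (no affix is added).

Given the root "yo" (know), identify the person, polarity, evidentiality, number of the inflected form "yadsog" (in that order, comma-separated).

Segment: yo-ad-s-og.
person: ∅ → 1st person.
polarity: -ad → negative.
evidentiality: -fiy/s → hearsay.
number: -og → dual.

1st person, negative, hearsay, dual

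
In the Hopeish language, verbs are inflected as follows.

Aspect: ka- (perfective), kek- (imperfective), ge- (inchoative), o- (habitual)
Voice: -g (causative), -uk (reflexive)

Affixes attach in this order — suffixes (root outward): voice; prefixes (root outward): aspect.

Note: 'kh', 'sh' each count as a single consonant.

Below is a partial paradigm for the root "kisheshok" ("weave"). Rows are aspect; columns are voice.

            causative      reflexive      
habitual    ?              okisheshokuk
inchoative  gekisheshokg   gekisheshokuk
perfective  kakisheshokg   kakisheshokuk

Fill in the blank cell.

Attach aspect habitual o- → okisheshok.
Attach voice causative -g → okisheshokg.

okisheshokg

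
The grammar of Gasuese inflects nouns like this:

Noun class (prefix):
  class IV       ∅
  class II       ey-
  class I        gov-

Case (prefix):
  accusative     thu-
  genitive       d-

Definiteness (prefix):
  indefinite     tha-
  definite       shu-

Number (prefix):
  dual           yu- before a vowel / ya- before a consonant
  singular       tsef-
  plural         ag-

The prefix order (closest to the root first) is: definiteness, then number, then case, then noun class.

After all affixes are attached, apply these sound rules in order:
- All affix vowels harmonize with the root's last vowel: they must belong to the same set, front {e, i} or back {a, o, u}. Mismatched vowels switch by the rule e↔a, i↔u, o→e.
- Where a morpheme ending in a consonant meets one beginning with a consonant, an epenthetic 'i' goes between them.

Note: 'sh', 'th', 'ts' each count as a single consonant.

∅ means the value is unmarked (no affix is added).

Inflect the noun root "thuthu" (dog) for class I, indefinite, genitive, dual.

govidiyathathuthu

Attach definiteness indefinite tha- → thathuthu.
Attach number dual ya- (before consonant 'th') → yathathuthu.
Attach case genitive d- → dyathathuthu.
Attach noun class class I gov- → govdyathathuthu.
Vowel harmony: no change.
Apply epenthesis: govdyathathuthu → govidiyathathuthu.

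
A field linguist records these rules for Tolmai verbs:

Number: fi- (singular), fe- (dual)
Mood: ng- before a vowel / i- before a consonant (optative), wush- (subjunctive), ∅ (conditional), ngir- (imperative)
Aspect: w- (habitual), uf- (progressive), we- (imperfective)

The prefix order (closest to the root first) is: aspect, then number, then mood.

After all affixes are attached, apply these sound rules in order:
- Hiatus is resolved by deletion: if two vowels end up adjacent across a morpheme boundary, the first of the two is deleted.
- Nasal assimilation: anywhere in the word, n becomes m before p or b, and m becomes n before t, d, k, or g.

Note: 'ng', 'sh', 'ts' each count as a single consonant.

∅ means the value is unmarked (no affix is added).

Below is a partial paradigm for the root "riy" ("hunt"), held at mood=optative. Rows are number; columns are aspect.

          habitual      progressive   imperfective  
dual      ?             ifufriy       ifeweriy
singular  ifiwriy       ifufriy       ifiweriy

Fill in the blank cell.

ifewriy

Attach aspect habitual w- → wriy.
Attach number dual fe- → fewriy.
Attach mood optative i- (before consonant 'f') → ifewriy.
Vowel deletion: no change.
Nasal assimilation: no change.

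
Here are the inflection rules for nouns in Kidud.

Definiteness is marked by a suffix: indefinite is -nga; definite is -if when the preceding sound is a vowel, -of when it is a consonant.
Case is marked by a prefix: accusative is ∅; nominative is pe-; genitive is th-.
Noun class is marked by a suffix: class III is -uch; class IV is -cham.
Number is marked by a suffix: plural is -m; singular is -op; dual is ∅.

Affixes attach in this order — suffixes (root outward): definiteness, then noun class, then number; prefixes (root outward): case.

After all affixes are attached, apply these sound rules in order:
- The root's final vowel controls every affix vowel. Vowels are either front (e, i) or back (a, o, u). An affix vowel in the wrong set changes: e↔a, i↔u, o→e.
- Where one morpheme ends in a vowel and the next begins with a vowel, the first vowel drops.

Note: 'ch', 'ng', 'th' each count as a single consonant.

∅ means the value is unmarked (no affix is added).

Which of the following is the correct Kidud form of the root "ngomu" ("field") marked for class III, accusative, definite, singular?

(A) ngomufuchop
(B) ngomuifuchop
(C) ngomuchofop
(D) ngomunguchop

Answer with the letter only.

Attach definiteness definite -if (after vowel 'u') → ngomuif.
Attach noun class class III -uch → ngomuifuch.
Attach number singular -op → ngomuifuchop.
case = accusative: zero marking, form stays ngomuifuchop.
Apply vowel harmony: ngomuifuchop → ngomuufuchop.
Apply vowel deletion: ngomuufuchop → ngomufuchop.
So the correct form is ngomufuchop, option (A).
(C) ngomuchofop is wrong: it has the affixes in the wrong order.
(D) ngomunguchop is wrong: it uses indefinite instead of definite for definiteness.
(B) ngomuifuchop is wrong: it fails to apply the sound rule(s).

A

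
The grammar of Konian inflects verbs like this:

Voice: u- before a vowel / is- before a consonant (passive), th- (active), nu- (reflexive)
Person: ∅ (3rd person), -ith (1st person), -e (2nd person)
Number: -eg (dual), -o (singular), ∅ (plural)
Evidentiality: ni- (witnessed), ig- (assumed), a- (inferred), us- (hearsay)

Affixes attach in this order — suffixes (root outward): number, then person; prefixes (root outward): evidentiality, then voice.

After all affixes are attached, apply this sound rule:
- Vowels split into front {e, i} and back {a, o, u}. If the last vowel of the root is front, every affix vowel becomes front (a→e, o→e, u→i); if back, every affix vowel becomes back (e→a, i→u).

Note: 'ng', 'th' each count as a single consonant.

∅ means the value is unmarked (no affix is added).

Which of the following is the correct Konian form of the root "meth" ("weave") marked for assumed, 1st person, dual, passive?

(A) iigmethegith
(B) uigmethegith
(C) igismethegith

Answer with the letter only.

Attach evidentiality assumed ig- → igmeth.
Attach voice passive u- (before vowel 'i') → uigmeth.
Attach number dual -eg → uigmetheg.
Attach person 1st person -ith → uigmethegith.
Apply vowel harmony: uigmethegith → iigmethegith.
So the correct form is iigmethegith, option (A).
(C) igismethegith is wrong: it has the affixes in the wrong order.
(B) uigmethegith is wrong: it fails to apply the sound rule(s).

A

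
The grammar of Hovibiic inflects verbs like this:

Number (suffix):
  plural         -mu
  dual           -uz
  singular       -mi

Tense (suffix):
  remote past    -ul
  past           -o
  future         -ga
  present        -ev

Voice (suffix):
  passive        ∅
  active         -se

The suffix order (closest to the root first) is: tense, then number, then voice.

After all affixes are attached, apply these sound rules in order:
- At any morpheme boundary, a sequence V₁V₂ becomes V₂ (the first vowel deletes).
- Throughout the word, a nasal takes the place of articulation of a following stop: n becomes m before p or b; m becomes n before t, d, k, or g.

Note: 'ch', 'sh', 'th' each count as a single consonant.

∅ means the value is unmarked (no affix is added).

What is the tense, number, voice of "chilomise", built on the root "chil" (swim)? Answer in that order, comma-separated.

Segment: chil-o-mi-se.
tense: -o → past.
number: -mi → singular.
voice: -se → active.

past, singular, active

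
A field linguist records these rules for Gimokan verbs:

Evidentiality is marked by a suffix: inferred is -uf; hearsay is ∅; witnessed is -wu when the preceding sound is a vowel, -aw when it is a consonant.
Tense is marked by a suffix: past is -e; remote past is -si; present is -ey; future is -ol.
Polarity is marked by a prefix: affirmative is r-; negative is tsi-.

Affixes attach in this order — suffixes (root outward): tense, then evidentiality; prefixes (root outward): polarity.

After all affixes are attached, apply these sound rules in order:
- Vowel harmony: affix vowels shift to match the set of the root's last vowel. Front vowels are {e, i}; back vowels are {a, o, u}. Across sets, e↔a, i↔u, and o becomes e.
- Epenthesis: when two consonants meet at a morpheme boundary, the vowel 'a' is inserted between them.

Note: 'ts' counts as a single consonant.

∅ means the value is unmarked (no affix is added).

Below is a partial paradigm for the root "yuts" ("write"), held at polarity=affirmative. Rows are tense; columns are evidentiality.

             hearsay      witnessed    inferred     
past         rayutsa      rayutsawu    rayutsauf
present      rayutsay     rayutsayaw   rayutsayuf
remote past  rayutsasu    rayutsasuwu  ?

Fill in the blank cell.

Attach polarity affirmative r- → ryuts.
Attach tense remote past -si → ryutssi.
Attach evidentiality inferred -uf → ryutssiuf.
Apply vowel harmony: ryutssiuf → ryutssuuf.
Apply epenthesis: ryutssuuf → rayutsasuuf.

rayutsasuuf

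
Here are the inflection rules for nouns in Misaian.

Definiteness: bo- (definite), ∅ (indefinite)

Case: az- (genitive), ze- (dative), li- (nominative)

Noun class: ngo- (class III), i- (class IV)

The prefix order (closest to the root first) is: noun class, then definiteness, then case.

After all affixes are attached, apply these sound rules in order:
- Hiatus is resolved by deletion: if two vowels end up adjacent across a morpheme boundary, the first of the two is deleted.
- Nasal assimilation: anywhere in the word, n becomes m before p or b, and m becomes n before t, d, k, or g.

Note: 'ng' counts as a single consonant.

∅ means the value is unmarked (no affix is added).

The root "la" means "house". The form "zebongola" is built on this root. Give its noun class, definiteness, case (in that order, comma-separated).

class III, definite, dative

Segment: ze-bo-ngo-la.
noun class: ngo- → class III.
definiteness: bo- → definite.
case: ze- → dative.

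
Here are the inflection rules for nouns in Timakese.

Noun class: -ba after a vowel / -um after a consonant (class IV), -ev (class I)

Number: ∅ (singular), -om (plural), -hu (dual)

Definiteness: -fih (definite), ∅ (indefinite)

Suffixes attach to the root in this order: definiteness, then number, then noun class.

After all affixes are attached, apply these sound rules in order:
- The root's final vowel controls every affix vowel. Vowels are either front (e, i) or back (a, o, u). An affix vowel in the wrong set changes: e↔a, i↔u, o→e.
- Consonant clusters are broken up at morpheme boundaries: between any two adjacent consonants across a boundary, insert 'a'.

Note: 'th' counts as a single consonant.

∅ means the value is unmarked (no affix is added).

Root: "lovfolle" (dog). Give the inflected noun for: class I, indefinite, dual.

definiteness = indefinite: zero marking, form stays lovfolle.
Attach number dual -hu → lovfollehu.
Attach noun class class I -ev → lovfollehuev.
Apply vowel harmony: lovfollehuev → lovfollehiev.
Epenthesis: no change.

lovfollehiev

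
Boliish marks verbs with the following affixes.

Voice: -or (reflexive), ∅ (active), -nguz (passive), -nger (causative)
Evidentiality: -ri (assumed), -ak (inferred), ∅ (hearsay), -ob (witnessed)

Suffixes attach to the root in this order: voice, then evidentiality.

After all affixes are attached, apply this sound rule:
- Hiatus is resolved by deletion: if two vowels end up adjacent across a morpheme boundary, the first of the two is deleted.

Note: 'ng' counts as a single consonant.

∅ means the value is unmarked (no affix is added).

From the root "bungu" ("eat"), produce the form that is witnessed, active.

voice = active: zero marking, form stays bungu.
Attach evidentiality witnessed -ob → bunguob.
Apply vowel deletion: bunguob → bungob.

bungob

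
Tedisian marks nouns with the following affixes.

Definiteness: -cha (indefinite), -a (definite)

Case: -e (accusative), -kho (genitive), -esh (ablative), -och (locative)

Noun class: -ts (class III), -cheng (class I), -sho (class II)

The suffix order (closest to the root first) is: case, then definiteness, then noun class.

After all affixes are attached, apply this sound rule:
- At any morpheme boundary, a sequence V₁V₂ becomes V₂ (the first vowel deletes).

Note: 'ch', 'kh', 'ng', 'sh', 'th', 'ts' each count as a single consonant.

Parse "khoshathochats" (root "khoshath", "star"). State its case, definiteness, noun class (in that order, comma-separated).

Segment: khoshath-och-a-ts.
case: -och → locative.
definiteness: -a → definite.
noun class: -ts → class III.

locative, definite, class III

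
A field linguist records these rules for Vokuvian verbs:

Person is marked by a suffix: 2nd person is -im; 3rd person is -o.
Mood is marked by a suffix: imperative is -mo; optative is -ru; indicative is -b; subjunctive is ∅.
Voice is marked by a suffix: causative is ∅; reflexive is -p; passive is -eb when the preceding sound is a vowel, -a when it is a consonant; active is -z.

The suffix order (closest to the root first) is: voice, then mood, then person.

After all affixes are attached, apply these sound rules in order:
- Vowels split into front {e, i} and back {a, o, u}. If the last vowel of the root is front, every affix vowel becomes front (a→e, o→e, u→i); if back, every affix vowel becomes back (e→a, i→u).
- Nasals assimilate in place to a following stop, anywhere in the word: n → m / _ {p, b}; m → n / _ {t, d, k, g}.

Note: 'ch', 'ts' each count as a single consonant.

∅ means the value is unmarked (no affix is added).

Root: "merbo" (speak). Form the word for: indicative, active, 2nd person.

Attach voice active -z → merboz.
Attach mood indicative -b → merbozb.
Attach person 2nd person -im → merbozbim.
Apply vowel harmony: merbozbim → merbozbum.
Nasal assimilation: no change.

merbozbum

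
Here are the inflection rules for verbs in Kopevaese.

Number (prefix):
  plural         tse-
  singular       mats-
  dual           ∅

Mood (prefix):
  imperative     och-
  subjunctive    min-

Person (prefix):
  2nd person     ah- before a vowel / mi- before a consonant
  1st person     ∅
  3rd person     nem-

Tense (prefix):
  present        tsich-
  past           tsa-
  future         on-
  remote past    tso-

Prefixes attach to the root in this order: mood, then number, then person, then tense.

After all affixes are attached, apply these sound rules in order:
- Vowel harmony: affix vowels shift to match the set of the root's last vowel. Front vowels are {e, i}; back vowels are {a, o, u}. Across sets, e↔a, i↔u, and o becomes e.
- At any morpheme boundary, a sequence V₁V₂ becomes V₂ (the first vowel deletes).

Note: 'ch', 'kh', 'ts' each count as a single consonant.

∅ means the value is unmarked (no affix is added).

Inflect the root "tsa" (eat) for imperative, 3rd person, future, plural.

Attach mood imperative och- → ochtsa.
Attach number plural tse- → tseochtsa.
Attach person 3rd person nem- → nemtseochtsa.
Attach tense future on- → onnemtseochtsa.
Apply vowel harmony: onnemtseochtsa → onnamtsaochtsa.
Apply vowel deletion: onnamtsaochtsa → onnamtsochtsa.

onnamtsochtsa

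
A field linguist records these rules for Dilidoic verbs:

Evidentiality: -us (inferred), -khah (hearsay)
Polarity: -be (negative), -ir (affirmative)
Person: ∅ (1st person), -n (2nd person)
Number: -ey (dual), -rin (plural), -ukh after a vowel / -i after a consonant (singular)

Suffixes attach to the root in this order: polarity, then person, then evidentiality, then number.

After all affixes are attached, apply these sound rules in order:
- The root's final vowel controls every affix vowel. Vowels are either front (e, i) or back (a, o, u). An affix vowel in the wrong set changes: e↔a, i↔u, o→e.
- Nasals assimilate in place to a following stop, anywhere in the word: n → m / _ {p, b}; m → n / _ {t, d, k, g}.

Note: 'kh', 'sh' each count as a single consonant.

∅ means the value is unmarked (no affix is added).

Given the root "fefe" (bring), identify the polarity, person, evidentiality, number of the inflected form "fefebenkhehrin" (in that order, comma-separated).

negative, 2nd person, hearsay, plural

Segment: fefe-be-n-khah-rin.
polarity: -be → negative.
person: -n → 2nd person.
evidentiality: -khah → hearsay.
number: -rin → plural.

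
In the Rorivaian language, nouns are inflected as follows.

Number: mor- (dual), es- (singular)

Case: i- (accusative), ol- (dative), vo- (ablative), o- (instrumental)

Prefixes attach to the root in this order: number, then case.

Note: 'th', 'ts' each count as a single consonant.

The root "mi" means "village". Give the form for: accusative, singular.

Attach number singular es- → esmi.
Attach case accusative i- → iesmi.

iesmi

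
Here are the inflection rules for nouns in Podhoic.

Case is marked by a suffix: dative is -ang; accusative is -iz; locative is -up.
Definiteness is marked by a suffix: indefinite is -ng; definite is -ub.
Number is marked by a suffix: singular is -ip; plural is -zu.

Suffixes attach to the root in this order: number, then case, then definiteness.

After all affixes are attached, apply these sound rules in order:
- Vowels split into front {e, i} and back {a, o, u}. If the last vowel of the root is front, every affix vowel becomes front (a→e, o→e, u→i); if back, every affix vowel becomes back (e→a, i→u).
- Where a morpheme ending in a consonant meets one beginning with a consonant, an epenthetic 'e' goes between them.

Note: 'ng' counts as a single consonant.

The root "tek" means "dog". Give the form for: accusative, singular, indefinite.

tekipizeng

Attach number singular -ip → tekip.
Attach case accusative -iz → tekipiz.
Attach definiteness indefinite -ng → tekipizng.
Vowel harmony: no change.
Apply epenthesis: tekipizng → tekipizeng.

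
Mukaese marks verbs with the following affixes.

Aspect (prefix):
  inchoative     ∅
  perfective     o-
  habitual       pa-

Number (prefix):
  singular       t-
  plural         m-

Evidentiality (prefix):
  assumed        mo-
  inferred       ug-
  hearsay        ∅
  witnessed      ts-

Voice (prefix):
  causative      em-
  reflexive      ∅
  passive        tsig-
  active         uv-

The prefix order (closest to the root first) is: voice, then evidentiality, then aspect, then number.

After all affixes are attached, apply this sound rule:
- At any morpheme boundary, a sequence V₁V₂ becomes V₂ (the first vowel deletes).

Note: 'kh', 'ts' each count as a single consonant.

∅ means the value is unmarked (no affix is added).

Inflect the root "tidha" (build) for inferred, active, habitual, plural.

Attach voice active uv- → uvtidha.
Attach evidentiality inferred ug- → uguvtidha.
Attach aspect habitual pa- → pauguvtidha.
Attach number plural m- → mpauguvtidha.
Apply vowel deletion: mpauguvtidha → mpuguvtidha.

mpuguvtidha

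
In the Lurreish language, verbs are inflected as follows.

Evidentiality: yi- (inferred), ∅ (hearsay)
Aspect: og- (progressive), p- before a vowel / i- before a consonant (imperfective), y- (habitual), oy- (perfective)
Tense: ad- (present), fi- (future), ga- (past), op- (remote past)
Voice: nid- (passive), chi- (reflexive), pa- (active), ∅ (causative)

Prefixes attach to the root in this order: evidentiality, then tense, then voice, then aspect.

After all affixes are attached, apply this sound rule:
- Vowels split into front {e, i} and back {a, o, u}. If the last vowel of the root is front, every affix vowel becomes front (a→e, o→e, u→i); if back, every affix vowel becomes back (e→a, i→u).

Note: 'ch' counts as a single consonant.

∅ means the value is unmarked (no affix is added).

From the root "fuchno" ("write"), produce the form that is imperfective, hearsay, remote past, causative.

evidentiality = hearsay: zero marking, form stays fuchno.
Attach tense remote past op- → opfuchno.
voice = causative: zero marking, form stays opfuchno.
Attach aspect imperfective p- (before vowel 'o') → popfuchno.
Vowel harmony: no change.

popfuchno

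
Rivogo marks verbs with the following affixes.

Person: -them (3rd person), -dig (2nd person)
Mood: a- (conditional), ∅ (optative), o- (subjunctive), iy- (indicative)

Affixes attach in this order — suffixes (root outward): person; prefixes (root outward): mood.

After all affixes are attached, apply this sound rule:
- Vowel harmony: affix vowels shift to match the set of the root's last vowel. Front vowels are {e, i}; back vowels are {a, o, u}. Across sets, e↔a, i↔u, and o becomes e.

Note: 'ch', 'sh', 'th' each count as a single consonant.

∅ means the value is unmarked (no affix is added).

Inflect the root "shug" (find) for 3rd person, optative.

Attach person 3rd person -them → shugthem.
mood = optative: zero marking, form stays shugthem.
Apply vowel harmony: shugthem → shugtham.

shugtham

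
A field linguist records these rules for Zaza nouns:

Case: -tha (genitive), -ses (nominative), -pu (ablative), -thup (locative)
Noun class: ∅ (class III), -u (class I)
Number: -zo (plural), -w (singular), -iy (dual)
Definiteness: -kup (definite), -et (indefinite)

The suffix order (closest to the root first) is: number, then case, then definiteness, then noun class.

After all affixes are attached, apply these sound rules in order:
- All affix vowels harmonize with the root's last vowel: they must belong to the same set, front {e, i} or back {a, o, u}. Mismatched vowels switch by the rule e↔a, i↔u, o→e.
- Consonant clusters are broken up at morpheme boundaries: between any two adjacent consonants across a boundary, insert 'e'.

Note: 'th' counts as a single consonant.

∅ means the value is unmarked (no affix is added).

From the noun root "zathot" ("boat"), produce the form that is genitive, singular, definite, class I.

zathotewethakupu

Attach number singular -w → zathotw.
Attach case genitive -tha → zathotwtha.
Attach definiteness definite -kup → zathotwthakup.
Attach noun class class I -u → zathotwthakupu.
Vowel harmony: no change.
Apply epenthesis: zathotwthakupu → zathotewethakupu.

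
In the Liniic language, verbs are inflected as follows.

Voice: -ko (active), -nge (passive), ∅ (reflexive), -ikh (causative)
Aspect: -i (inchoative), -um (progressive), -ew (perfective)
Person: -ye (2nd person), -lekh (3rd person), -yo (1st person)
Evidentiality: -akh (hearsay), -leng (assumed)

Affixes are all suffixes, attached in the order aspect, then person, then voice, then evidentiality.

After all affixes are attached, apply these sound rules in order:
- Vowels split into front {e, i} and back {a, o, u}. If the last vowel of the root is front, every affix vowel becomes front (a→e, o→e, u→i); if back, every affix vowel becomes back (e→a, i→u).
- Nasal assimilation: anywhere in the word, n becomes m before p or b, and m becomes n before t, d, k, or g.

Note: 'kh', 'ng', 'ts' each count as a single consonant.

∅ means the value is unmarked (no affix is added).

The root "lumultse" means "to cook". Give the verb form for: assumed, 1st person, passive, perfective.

Attach aspect perfective -ew → lumultseew.
Attach person 1st person -yo → lumultseewyo.
Attach voice passive -nge → lumultseewyonge.
Attach evidentiality assumed -leng → lumultseewyongeleng.
Apply vowel harmony: lumultseewyongeleng → lumultseewyengeleng.
Nasal assimilation: no change.

lumultseewyengeleng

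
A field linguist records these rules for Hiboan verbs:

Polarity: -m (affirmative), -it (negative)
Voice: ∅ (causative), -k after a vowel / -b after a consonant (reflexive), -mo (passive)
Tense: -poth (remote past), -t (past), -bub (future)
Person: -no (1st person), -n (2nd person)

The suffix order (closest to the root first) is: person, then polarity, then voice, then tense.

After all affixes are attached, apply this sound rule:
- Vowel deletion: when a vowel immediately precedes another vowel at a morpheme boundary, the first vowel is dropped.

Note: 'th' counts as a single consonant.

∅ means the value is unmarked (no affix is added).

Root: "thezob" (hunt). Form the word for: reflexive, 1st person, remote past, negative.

thezobnitbpoth

Attach person 1st person -no → thezobno.
Attach polarity negative -it → thezobnoit.
Attach voice reflexive -b (after consonant 't') → thezobnoitb.
Attach tense remote past -poth → thezobnoitbpoth.
Apply vowel deletion: thezobnoitbpoth → thezobnitbpoth.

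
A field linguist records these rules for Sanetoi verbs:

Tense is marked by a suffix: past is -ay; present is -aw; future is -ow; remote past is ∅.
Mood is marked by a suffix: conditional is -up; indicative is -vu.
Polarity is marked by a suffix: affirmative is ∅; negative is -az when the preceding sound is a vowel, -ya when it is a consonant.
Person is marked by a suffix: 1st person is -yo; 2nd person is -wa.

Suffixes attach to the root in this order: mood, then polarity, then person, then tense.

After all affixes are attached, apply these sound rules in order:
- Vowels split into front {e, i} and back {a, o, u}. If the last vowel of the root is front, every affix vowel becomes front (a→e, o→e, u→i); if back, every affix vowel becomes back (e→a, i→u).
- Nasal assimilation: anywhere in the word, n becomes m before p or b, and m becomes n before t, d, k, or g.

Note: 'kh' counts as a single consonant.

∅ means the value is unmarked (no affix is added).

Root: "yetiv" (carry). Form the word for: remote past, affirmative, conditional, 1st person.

Attach mood conditional -up → yetivup.
polarity = affirmative: zero marking, form stays yetivup.
Attach person 1st person -yo → yetivupyo.
tense = remote past: zero marking, form stays yetivupyo.
Apply vowel harmony: yetivupyo → yetivipye.
Nasal assimilation: no change.

yetivipye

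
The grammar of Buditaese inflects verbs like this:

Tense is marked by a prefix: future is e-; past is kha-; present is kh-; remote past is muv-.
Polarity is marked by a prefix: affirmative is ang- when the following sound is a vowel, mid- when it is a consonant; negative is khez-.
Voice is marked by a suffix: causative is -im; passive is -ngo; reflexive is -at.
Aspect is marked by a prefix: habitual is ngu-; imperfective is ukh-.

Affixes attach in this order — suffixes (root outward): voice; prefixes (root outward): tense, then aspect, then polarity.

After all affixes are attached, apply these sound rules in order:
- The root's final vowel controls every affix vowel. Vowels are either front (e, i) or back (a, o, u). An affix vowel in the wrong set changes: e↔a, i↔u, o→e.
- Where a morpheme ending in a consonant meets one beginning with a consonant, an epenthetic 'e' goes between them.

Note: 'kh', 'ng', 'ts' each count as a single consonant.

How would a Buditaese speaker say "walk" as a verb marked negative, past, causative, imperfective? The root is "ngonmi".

Attach tense past kha- → khangonmi.
Attach aspect imperfective ukh- → ukhkhangonmi.
Attach polarity negative khez- → khezukhkhangonmi.
Attach voice causative -im → khezukhkhangonmiim.
Apply vowel harmony: khezukhkhangonmiim → khezikhkhengonmiim.
Apply epenthesis: khezikhkhengonmiim → khezikhekhengonmiim.

khezikhekhengonmiim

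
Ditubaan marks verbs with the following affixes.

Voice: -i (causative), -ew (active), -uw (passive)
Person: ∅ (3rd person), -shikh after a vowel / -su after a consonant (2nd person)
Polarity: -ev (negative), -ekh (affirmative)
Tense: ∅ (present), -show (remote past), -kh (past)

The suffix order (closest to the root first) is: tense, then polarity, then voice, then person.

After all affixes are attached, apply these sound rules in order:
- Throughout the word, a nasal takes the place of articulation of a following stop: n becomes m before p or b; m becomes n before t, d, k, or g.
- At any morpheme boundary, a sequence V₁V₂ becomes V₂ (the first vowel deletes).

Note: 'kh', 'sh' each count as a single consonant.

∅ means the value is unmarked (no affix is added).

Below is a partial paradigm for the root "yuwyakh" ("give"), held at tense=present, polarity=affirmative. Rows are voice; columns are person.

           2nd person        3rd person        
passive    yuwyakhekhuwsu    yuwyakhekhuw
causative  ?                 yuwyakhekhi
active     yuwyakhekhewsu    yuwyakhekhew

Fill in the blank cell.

tense = present: zero marking, form stays yuwyakh.
Attach polarity affirmative -ekh → yuwyakhekh.
Attach voice causative -i → yuwyakhekhi.
Attach person 2nd person -shikh (after vowel 'i') → yuwyakhekhishikh.
Nasal assimilation: no change.
Vowel deletion: no change.

yuwyakhekhishikh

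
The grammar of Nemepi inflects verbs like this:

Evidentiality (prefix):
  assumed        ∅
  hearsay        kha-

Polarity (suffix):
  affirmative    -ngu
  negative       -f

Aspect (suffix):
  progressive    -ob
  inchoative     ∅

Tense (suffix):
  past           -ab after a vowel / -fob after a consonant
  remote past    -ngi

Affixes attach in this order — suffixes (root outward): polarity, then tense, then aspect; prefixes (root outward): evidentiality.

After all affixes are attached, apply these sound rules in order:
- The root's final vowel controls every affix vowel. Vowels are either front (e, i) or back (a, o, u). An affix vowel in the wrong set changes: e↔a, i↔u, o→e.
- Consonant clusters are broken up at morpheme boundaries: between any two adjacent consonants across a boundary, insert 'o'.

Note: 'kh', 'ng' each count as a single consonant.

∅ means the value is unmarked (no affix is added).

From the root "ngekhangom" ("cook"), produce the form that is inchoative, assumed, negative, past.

Attach polarity negative -f → ngekhangomf.
Attach tense past -fob (after consonant 'f') → ngekhangomffob.
evidentiality = assumed: zero marking, form stays ngekhangomffob.
aspect = inchoative: zero marking, form stays ngekhangomffob.
Vowel harmony: no change.
Apply epenthesis: ngekhangomffob → ngekhangomofofob.

ngekhangomofofob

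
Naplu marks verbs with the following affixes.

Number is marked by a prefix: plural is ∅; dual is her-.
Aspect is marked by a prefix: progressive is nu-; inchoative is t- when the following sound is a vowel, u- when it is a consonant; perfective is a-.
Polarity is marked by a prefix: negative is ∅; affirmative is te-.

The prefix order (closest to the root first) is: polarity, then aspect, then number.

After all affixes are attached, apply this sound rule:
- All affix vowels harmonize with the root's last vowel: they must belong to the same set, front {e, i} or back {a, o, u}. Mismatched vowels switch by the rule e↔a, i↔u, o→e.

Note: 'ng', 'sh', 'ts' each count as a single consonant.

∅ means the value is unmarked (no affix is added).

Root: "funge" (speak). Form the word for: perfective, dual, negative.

polarity = negative: zero marking, form stays funge.
Attach aspect perfective a- → afunge.
Attach number dual her- → herafunge.
Apply vowel harmony: herafunge → herefunge.

herefunge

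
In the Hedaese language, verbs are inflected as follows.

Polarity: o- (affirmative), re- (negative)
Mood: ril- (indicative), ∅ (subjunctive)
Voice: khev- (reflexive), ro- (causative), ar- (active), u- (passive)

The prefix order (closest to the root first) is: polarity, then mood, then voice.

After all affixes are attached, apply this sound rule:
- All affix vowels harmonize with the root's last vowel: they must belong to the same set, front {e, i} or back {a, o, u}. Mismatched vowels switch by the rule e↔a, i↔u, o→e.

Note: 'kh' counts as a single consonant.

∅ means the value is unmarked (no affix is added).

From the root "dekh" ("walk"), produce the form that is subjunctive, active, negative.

Attach polarity negative re- → redekh.
mood = subjunctive: zero marking, form stays redekh.
Attach voice active ar- → arredekh.
Apply vowel harmony: arredekh → erredekh.

erredekh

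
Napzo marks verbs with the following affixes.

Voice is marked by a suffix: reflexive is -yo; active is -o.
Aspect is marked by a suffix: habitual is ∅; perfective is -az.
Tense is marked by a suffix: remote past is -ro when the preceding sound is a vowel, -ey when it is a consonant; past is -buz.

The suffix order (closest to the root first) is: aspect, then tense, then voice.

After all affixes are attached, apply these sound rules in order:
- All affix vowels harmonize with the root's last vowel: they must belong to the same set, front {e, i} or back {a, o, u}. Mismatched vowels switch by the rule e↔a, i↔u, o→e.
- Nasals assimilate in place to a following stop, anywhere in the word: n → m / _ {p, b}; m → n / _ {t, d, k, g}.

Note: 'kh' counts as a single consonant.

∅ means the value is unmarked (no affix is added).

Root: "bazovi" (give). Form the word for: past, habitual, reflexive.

bazovibizye

aspect = habitual: zero marking, form stays bazovi.
Attach tense past -buz → bazovibuz.
Attach voice reflexive -yo → bazovibuzyo.
Apply vowel harmony: bazovibuzyo → bazovibizye.
Nasal assimilation: no change.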